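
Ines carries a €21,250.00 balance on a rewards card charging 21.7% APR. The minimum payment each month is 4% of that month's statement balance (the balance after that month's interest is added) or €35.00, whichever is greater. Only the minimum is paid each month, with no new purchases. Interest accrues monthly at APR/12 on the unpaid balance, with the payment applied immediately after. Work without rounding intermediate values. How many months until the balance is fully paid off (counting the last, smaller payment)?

Monthly rate r = 21.7%/12 = 1.80833% = 0.0180833.
While 4% of the post-interest balance exceeds €35.00, each month B ← (B·(1+r))·(1 − 0.04), i.e. B shrinks by the factor (1+r)·0.96 = 0.97736.
This holds for months 1–141. Entering month 142 the balance is €841.50; 4% of the post-interest balance is now below €35.00, so the flat €35.00 minimum applies from here.
From month 142 a fixed €35.00 at rate r clears €841.50 in 32 more payments. Total: 141 + 32 = 173 months.

173 months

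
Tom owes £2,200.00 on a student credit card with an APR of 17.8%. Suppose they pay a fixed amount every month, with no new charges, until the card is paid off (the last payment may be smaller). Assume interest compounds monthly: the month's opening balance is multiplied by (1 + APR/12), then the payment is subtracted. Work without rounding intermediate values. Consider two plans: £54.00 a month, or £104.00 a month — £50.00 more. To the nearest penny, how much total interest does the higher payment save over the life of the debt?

£740.36

Monthly rate r = 17.8%/12 = 1.48333% = 0.0148333.
At £54.00/mo: n = ⌈−ln(1 − rB₀/P)/ln(1+r)⌉ = 63 payments (last £52.23); total interest = total paid − £2,200.00 = £1,200.23.
At £104.00/mo: 26 payments (last £59.87); total interest £459.87.
Interest saved = £1,200.23 − £459.87 = £740.36.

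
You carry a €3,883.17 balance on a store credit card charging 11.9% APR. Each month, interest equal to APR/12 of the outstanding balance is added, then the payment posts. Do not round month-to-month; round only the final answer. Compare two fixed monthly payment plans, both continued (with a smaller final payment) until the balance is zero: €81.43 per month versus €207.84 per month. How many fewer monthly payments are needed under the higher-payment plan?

Monthly rate r = 11.9%/12 = 0.991667% = 0.00991667.
At €81.43/mo: n = ⌈−ln(1 − rB₀/P)/ln(1+r)⌉ = 65 payments (last €72.83); total interest = total paid − €3,883.17 = €1,401.18.
At €207.84/mo: 21 payments (last €159.24); total interest €432.87.
Payments saved = 65 − 21 = 44.

44 fewer payments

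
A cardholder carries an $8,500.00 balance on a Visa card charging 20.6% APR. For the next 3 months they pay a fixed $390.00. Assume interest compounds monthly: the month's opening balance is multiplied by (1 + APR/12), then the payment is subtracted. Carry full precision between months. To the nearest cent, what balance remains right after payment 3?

Monthly rate r = 20.6%/12 = 1.71667% = 0.0171667.
Each month: B ← B·(1+r) − $390.00.
Month 1: interest $145.92; balance after payment $8,255.92.
Month 2: interest $141.73; balance after payment $8,007.64.
Month 3: interest $137.46; balance after payment $7,755.11.

$7,755.11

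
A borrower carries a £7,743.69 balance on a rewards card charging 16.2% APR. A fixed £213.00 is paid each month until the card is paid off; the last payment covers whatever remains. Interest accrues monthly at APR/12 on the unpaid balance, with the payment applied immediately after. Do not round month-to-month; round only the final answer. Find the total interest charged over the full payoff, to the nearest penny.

£2,976.91

Monthly rate r = 16.2%/12 = 1.35% = 0.0135.
Payoff takes n = ⌈−ln(1 − rB₀/P)/ln(1+r)⌉ = ⌈50.330⌉ = 51 payments; the last is £70.60.
Total paid = 50·£213.00 + £70.60 = £10,720.60.
Total interest = total paid − principal = £10,720.60 − £7,743.69 = £2,976.91.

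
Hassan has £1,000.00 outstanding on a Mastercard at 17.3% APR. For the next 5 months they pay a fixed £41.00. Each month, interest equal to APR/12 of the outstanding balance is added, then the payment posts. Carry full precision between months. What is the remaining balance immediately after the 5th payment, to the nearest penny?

£863.20

Monthly rate r = 17.3%/12 = 1.44167% = 0.0144167.
Each month: B ← B·(1+r) − £41.00.
Month 1: interest £14.42; balance after payment £973.42.
Month 2: interest £14.03; balance after payment £946.45.
Month 3: interest £13.64; balance after payment £919.09.
Month 4: interest £13.25; balance after payment £891.35.
Month 5: interest £12.85; balance after payment £863.20.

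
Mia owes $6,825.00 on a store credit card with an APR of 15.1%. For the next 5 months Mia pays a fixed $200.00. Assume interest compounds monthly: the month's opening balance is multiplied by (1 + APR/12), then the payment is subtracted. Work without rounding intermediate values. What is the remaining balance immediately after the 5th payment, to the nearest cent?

$6,239.86

Monthly rate r = 15.1%/12 = 1.25833% = 0.0125833.
Each month: B ← B·(1+r) − $200.00.
Month 1: interest $85.88; balance after payment $6,710.88.
Month 2: interest $84.45; balance after payment $6,595.33.
Month 3: interest $82.99; balance after payment $6,478.32.
Month 4: interest $81.52; balance after payment $6,359.84.
Month 5: interest $80.03; balance after payment $6,239.86.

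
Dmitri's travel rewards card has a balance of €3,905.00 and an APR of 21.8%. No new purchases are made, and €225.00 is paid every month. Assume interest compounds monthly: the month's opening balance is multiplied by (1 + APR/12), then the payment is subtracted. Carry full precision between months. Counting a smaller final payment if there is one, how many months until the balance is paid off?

Monthly rate r = 21.8%/12 = 1.81667% = 0.0181667.
Recurrence: B ← B·(1+r) − €225.00.
Month 1: interest €70.94; balance after payment €3,750.94.
Month 2: interest €68.14; balance after payment €3,594.08.
Closed form: n = −ln(1 − rB₀/P)/ln(1+r) = −ln(0.68471)/ln(1.01817) ≈ 21.038, so the balance reaches zero during payment 22.

22 payments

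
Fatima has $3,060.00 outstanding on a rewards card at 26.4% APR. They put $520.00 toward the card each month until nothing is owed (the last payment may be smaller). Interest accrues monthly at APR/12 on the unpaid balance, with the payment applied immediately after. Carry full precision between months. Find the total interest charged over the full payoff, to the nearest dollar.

Monthly rate r = 26.4%/12 = 2.2% = 0.022.
Payoff takes n = ⌈−ln(1 − rB₀/P)/ln(1+r)⌉ = ⌈6.371⌉ = 7 payments; the last is $194.26.
Total paid = 6·$520.00 + $194.26 = $3,314.26.
Total interest = total paid − principal = $3,314.26 − $3,060.00 = $254.26.

$254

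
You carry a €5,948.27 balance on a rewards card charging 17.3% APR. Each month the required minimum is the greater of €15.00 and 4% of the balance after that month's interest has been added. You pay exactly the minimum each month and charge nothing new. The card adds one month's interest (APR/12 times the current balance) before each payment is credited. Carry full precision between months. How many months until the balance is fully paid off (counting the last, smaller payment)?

136 months

Monthly rate r = 17.3%/12 = 1.44167% = 0.0144167.
While 4% of the post-interest balance exceeds €15.00, each month B ← (B·(1+r))·(1 − 0.04), i.e. B shrinks by the factor (1+r)·0.96 = 0.97384.
This holds for months 1–105. Entering month 106 the balance is €367.78; 4% of the post-interest balance is now below €15.00, so the flat €15.00 minimum applies from here.
From month 106 a fixed €15.00 at rate r clears €367.78 in 31 more payments. Total: 105 + 31 = 136 months.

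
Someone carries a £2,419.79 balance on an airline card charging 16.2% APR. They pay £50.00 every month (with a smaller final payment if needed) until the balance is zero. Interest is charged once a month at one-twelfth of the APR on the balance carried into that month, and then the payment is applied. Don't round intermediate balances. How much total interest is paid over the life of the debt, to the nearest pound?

Monthly rate r = 16.2%/12 = 1.35% = 0.0135.
Payoff takes n = ⌈−ln(1 − rB₀/P)/ln(1+r)⌉ = ⌈79.004⌉ = 80 payments; the last is £0.21.
Total paid = 79·£50.00 + £0.21 = £3,950.21.
Total interest = total paid − principal = £3,950.21 − £2,419.79 = £1,530.42.

£1,530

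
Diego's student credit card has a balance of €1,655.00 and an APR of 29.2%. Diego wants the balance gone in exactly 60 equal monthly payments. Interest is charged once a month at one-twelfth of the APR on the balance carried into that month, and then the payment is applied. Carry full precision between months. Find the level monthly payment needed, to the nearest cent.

€52.73

Monthly rate r = 29.2%/12 = 2.43333% = 0.0243333.
Level-payment amortization: P = B₀·r / (1 − (1+r)^(−n)) = 1655.00·0.0243333 / (1 − 1.02433^(−60)).
Denominator 1 − (1+r)^(−60) = 0.763668469.
P = 40.2717 / 0.763668469 ≈ 52.73.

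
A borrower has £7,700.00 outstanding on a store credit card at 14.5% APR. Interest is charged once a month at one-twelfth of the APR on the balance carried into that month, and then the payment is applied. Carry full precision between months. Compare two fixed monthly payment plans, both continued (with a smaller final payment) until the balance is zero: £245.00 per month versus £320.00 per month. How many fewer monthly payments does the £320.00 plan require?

11 fewer payments

Monthly rate r = 14.5%/12 = 1.20833% = 0.0120833.
At £245.00/mo: n = ⌈−ln(1 − rB₀/P)/ln(1+r)⌉ = 40 payments (last £188.46); total interest = total paid − £7,700.00 = £2,043.46.
At £320.00/mo: 29 payments (last £193.59); total interest £1,453.59.
Payments saved = 40 − 29 = 11.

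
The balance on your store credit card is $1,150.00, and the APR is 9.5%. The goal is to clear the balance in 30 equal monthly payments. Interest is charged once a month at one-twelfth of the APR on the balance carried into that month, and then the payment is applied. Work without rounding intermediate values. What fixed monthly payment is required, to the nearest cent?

Monthly rate r = 9.5%/12 = 0.791667% = 0.00791667.
Level-payment amortization: P = B₀·r / (1 − (1+r)^(−n)) = 1150.00·0.00791667 / (1 − 1.00792^(−30)).
Denominator 1 − (1+r)^(−30) = 0.210665291.
P = 9.10417 / 0.210665291 ≈ 43.22.

$43.22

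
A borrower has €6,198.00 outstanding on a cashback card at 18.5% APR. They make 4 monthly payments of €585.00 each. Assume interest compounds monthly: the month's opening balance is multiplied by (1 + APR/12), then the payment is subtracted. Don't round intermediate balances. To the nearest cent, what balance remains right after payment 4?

€4,194.47

Monthly rate r = 18.5%/12 = 1.54167% = 0.0154167.
Each month: B ← B·(1+r) − €585.00.
Month 1: interest €95.55; balance after payment €5,708.55.
Month 2: interest €88.01; balance after payment €5,211.56.
Month 3: interest €80.34; balance after payment €4,706.90.
Month 4: interest €72.56; balance after payment €4,194.47.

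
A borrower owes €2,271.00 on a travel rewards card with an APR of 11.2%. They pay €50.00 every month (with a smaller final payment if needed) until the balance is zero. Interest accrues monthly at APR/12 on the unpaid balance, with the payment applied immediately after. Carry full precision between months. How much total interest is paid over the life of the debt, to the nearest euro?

Monthly rate r = 11.2%/12 = 0.933333% = 0.00933333.
Payoff takes n = ⌈−ln(1 − rB₀/P)/ln(1+r)⌉ = ⌈59.366⌉ = 60 payments; the last is €18.33.
Total paid = 59·€50.00 + €18.33 = €2,968.33.
Total interest = total paid − principal = €2,968.33 − €2,271.00 = €697.33.

€697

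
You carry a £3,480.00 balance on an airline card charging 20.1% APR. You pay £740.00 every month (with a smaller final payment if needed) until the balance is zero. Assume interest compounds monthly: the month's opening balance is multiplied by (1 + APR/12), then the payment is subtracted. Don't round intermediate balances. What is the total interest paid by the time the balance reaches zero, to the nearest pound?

£175

Monthly rate r = 20.1%/12 = 1.675% = 0.01675.
Payoff takes n = ⌈−ln(1 − rB₀/P)/ln(1+r)⌉ = ⌈4.939⌉ = 5 payments; the last is £695.33.
Total paid = 4·£740.00 + £695.33 = £3,655.33.
Total interest = total paid − principal = £3,655.33 − £3,480.00 = £175.33.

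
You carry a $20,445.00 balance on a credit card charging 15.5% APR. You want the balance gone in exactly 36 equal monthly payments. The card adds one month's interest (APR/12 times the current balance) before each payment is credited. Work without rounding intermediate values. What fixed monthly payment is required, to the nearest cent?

$713.75

Monthly rate r = 15.5%/12 = 1.29167% = 0.0129167.
Level-payment amortization: P = B₀·r / (1 − (1+r)^(−n)) = 20445.00·0.0129167 / (1 − 1.01292^(−36)).
Denominator 1 − (1+r)^(−36) = 0.369991827.
P = 264.081 / 0.369991827 ≈ 713.75.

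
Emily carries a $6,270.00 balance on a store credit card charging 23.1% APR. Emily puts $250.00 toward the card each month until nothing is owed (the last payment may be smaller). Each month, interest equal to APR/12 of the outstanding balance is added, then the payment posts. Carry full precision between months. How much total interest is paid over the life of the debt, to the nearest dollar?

$2,375

Monthly rate r = 23.1%/12 = 1.925% = 0.01925.
Payoff takes n = ⌈−ln(1 − rB₀/P)/ln(1+r)⌉ = ⌈34.578⌉ = 35 payments; the last is $145.15.
Total paid = 34·$250.00 + $145.15 = $8,645.15.
Total interest = total paid − principal = $8,645.15 − $6,270.00 = $2,375.15.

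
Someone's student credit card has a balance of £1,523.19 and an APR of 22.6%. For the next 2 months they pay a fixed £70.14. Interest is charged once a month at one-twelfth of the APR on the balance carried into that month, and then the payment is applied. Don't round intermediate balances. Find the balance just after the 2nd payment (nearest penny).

£1,439.50

Monthly rate r = 22.6%/12 = 1.88333% = 0.0188333.
Each month: B ← B·(1+r) − £70.14.
Month 1: interest £28.69; balance after payment £1,481.74.
Month 2: interest £27.91; balance after payment £1,439.50.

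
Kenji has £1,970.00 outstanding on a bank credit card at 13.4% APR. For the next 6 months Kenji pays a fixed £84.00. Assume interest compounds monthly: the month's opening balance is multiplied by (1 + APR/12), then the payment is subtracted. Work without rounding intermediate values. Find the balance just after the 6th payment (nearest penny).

Monthly rate r = 13.4%/12 = 1.11667% = 0.0111667.
Each month: B ← B·(1+r) − £84.00.
Month 1: interest £22.00; balance after payment £1,908.00.
Month 2: interest £21.31; balance after payment £1,845.30.
Month 3: interest £20.61; balance after payment £1,781.91.
Month 4: interest £19.90; balance after payment £1,717.81.
Month 5: interest £19.18; balance after payment £1,652.99.
Month 6: interest £18.46; balance after payment £1,587.45.

£1,587.45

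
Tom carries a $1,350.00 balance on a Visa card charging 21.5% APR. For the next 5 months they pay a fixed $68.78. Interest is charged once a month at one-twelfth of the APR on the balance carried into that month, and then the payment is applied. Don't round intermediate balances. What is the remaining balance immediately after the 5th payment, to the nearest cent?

$1,118.90

Monthly rate r = 21.5%/12 = 1.79167% = 0.0179167.
Each month: B ← B·(1+r) − $68.78.
Month 1: interest $24.19; balance after payment $1,305.41.
Month 2: interest $23.39; balance after payment $1,260.02.
Month 3: interest $22.58; balance after payment $1,213.81.
Month 4: interest $21.75; balance after payment $1,166.78.
Month 5: interest $20.90; balance after payment $1,118.90.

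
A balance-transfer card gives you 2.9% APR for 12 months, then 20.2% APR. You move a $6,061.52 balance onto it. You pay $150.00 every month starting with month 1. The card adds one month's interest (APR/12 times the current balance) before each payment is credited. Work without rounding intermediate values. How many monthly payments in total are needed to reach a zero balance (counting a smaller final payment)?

53 months

Promo months 1–12 at r₀ = 2.9%/12 = 0.00241667; months 13+ at r₁ = 20.2%/12 = 0.0168333.
After month 12: iterate B ← B·(1+r₀) − $150.00 for 12 months → $4,415.54.
Then at r₁ with $150.00/mo: n₂ = −ln(1 − r₁·B/P)/ln(1+r₁) ≈ 40.99 → 41 more payments.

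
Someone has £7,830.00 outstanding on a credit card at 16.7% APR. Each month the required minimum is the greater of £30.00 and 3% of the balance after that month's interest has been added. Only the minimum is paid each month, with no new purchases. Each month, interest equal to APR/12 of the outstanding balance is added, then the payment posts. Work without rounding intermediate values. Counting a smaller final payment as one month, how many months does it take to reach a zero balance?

Monthly rate r = 16.7%/12 = 1.39167% = 0.0139167.
While 3% of the post-interest balance exceeds £30.00, each month B ← (B·(1+r))·(1 − 0.03), i.e. B shrinks by the factor (1+r)·0.97 = 0.9835.
This holds for months 1–125. Entering month 126 the balance is £978.39; 3% of the post-interest balance is now below £30.00, so the flat £30.00 minimum applies from here.
From month 126 a fixed £30.00 at rate r clears £978.39 in 44 more payments. Total: 125 + 44 = 169 months.

169 months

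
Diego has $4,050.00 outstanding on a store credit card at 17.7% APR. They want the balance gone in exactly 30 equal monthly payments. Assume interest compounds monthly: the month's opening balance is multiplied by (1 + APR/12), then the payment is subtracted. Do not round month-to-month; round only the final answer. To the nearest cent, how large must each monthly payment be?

$168.04

Monthly rate r = 17.7%/12 = 1.475% = 0.01475.
Level-payment amortization: P = B₀·r / (1 − (1+r)^(−n)) = 4050.00·0.01475 / (1 − 1.01475^(−30)).
Denominator 1 − (1+r)^(−30) = 0.355492166.
P = 59.7375 / 0.355492166 ≈ 168.04.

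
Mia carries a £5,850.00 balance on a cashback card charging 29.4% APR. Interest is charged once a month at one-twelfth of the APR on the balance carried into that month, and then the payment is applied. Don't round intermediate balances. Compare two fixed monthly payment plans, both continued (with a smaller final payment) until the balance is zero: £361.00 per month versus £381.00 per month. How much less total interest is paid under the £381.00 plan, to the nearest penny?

Monthly rate r = 29.4%/12 = 2.45% = 0.0245.
At £361.00/mo: n = ⌈−ln(1 − rB₀/P)/ln(1+r)⌉ = 21 payments (last £325.25); total interest = total paid − £5,850.00 = £1,695.25.
At £381.00/mo: 20 payments (last £190.14); total interest £1,579.14.
Interest saved = £1,695.25 − £1,579.14 = £116.11.

£116.11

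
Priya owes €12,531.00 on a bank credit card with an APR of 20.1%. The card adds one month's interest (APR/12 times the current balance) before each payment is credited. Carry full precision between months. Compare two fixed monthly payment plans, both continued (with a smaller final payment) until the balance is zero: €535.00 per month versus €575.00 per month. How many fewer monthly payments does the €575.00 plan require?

Monthly rate r = 20.1%/12 = 1.675% = 0.01675.
At €535.00/mo: n = ⌈−ln(1 − rB₀/P)/ln(1+r)⌉ = 30 payments (last €527.92); total interest = total paid − €12,531.00 = €3,511.92.
At €575.00/mo: 28 payments (last €197.65); total interest €3,191.65.
Payments saved = 30 − 28 = 2.

2 fewer payments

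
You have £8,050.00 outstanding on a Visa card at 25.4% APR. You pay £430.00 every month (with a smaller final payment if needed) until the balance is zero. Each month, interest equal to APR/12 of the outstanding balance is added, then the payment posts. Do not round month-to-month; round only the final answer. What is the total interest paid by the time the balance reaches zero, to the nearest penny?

£2,309.64

Monthly rate r = 25.4%/12 = 2.11667% = 0.0211667.
Payoff takes n = ⌈−ln(1 − rB₀/P)/ln(1+r)⌉ = ⌈24.091⌉ = 25 payments; the last is £39.64.
Total paid = 24·£430.00 + £39.64 = £10,359.64.
Total interest = total paid − principal = £10,359.64 − £8,050.00 = £2,309.64.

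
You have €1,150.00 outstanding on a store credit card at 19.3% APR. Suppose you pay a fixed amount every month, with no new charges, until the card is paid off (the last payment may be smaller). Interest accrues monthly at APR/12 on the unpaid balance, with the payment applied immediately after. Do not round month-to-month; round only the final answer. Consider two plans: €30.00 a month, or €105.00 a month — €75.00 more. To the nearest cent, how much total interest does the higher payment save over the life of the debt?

€526.95

Monthly rate r = 19.3%/12 = 1.60833% = 0.0160833.
At €30.00/mo: n = ⌈−ln(1 − rB₀/P)/ln(1+r)⌉ = 61 payments (last €2.21); total interest = total paid − €1,150.00 = €652.21.
At €105.00/mo: 13 payments (last €15.26); total interest €125.26.
Interest saved = €652.21 − €125.26 = €526.95.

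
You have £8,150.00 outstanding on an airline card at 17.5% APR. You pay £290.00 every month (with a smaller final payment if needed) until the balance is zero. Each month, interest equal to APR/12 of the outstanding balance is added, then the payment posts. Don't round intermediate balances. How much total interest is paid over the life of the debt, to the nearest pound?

Monthly rate r = 17.5%/12 = 1.45833% = 0.0145833.
Payoff takes n = ⌈−ln(1 − rB₀/P)/ln(1+r)⌉ = ⌈36.425⌉ = 37 payments; the last is £123.82.
Total paid = 36·£290.00 + £123.82 = £10,563.82.
Total interest = total paid − principal = £10,563.82 − £8,150.00 = £2,413.82.

£2,414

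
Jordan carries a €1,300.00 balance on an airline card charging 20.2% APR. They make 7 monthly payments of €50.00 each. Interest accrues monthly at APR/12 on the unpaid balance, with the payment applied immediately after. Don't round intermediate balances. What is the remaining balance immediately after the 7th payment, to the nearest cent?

€1,092.96

Monthly rate r = 20.2%/12 = 1.68333% = 0.0168333.
Each month: B ← B·(1+r) − €50.00.
Month 1: interest €21.88; balance after payment €1,271.88.
Month 2: interest €21.41; balance after payment €1,243.29.
Month 3: interest €20.93; balance after payment €1,214.22.
Month 4: interest €20.44; balance after payment €1,184.66.
Month 5: interest €19.94; balance after payment €1,154.60.
Month 6: interest €19.44; balance after payment €1,124.04.
Month 7: interest €18.92; balance after payment €1,092.96.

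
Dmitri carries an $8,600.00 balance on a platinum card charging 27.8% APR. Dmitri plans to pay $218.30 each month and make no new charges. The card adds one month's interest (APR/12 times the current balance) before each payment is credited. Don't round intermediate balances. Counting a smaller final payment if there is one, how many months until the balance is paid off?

107 payments

Monthly rate r = 27.8%/12 = 2.31667% = 0.0231667.
Recurrence: B ← B·(1+r) − $218.30.
Month 1: interest $199.23; balance after payment $8,580.93.
Month 2: interest $198.79; balance after payment $8,561.42.
Closed form: n = −ln(1 − rB₀/P)/ln(1+r) = −ln(0.087342)/ln(1.02317) ≈ 106.449, so the balance reaches zero during payment 107.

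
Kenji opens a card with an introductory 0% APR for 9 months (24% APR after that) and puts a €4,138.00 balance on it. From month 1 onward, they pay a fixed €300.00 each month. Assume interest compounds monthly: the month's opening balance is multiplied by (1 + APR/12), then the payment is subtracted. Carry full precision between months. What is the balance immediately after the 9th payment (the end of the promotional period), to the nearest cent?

€1,438.00

Promo months 1–9 at r₀ = 0%/12 = 0; months 10+ at r₁ = 24%/12 = 0.02.
After month 9 (no interest yet): B = €4,138.00 − 9·€300.00 = €1,438.00.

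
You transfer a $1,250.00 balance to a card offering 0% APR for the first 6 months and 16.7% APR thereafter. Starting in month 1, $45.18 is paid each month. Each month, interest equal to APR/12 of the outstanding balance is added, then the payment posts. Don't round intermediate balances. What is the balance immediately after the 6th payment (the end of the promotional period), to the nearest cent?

Promo months 1–6 at r₀ = 0%/12 = 0; months 7+ at r₁ = 16.7%/12 = 0.0139167.
After month 6 (no interest yet): B = $1,250.00 − 6·$45.18 = $978.92.

$978.92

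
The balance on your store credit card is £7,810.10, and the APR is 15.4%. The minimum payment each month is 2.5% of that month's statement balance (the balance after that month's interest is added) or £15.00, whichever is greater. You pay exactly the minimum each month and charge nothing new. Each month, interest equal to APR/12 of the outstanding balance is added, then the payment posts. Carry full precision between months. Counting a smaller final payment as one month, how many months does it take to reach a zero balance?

261 months

Monthly rate r = 15.4%/12 = 1.28333% = 0.0128333.
While 2.5% of the post-interest balance exceeds £15.00, each month B ← (B·(1+r))·(1 − 0.025), i.e. B shrinks by the factor (1+r)·0.975 = 0.98751.
This holds for months 1–206. Entering month 207 the balance is £586.72; 2.5% of the post-interest balance is now below £15.00, so the flat £15.00 minimum applies from here.
From month 207 a fixed £15.00 at rate r clears £586.72 in 55 more payments. Total: 206 + 55 = 261 months.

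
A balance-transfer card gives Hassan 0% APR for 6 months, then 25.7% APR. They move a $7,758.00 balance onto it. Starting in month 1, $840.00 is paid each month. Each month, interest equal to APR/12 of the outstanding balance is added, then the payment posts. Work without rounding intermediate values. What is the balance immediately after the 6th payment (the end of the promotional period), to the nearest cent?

Promo months 1–6 at r₀ = 0%/12 = 0; months 7+ at r₁ = 25.7%/12 = 0.0214167.
After month 6 (no interest yet): B = $7,758.00 − 6·$840.00 = $2,718.00.

$2,718.00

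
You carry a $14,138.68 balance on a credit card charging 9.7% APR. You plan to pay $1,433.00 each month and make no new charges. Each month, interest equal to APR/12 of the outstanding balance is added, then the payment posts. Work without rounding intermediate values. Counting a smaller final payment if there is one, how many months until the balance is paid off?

11 payments

Monthly rate r = 9.7%/12 = 0.808333% = 0.00808333.
Recurrence: B ← B·(1+r) − $1,433.00.
Month 1: interest $114.29; balance after payment $12,819.97.
Month 2: interest $103.63; balance after payment $11,490.60.
Closed form: n = −ln(1 − rB₀/P)/ln(1+r) = −ln(0.92025)/ln(1.00808) ≈ 10.324, so the balance reaches zero during payment 11.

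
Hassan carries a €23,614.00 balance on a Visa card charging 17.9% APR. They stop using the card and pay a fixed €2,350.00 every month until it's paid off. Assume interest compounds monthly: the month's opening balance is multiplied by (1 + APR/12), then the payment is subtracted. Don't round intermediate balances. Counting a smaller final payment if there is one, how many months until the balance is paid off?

11 months

Monthly rate r = 17.9%/12 = 1.49167% = 0.0149167.
Recurrence: B ← B·(1+r) − €2,350.00.
Month 1: interest €352.24; balance after payment €21,616.24.
Month 2: interest €322.44; balance after payment €19,588.68.
Closed form: n = −ln(1 − rB₀/P)/ln(1+r) = −ln(0.85011)/ln(1.01492) ≈ 10.967, so the balance reaches zero during payment 11.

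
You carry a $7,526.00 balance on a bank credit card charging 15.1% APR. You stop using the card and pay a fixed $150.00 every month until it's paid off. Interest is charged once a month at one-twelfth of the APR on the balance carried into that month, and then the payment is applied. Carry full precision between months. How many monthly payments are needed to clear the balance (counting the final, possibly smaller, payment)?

Monthly rate r = 15.1%/12 = 1.25833% = 0.0125833.
Recurrence: B ← B·(1+r) − $150.00.
Month 1: interest $94.70; balance after payment $7,470.70.
Month 2: interest $94.01; balance after payment $7,414.71.
Closed form: n = −ln(1 − rB₀/P)/ln(1+r) = −ln(0.36865)/ln(1.01258) ≈ 79.801, so the balance reaches zero during payment 80.

80 payments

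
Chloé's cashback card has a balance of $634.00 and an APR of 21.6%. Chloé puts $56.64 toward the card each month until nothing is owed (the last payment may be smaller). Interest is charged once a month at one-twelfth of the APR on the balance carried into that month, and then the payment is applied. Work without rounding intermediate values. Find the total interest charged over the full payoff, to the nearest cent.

$80.47

Monthly rate r = 21.6%/12 = 1.8% = 0.018.
Payoff takes n = ⌈−ln(1 − rB₀/P)/ln(1+r)⌉ = ⌈12.612⌉ = 13 payments; the last is $34.79.
Total paid = 12·$56.64 + $34.79 = $714.47.
Total interest = total paid − principal = $714.47 − $634.00 = $80.47.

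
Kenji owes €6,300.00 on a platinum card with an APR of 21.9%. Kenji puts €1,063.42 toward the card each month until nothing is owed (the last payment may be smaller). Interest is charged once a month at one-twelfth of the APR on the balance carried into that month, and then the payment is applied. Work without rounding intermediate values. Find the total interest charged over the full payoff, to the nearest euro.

€430

Monthly rate r = 21.9%/12 = 1.825% = 0.01825.
Payoff takes n = ⌈−ln(1 − rB₀/P)/ln(1+r)⌉ = ⌈6.327⌉ = 7 payments; the last is €349.55.
Total paid = 6·€1,063.42 + €349.55 = €6,730.07.
Total interest = total paid − principal = €6,730.07 − €6,300.00 = €430.07.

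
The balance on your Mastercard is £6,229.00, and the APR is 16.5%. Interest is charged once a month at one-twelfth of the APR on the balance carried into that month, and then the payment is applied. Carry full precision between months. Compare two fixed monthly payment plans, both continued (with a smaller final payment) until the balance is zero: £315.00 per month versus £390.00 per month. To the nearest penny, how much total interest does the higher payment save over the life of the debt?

£237.95

Monthly rate r = 16.5%/12 = 1.375% = 0.01375.
At £315.00/mo: n = ⌈−ln(1 − rB₀/P)/ln(1+r)⌉ = 24 payments (last £74.72); total interest = total paid − £6,229.00 = £1,090.72.
At £390.00/mo: 19 payments (last £61.77); total interest £852.77.
Interest saved = £1,090.72 − £852.77 = £237.95.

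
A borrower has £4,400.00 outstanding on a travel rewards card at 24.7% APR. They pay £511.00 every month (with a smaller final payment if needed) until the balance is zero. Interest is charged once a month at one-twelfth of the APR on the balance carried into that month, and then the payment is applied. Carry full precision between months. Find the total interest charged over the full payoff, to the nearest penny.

£494.08

Monthly rate r = 24.7%/12 = 2.05833% = 0.0205833.
Payoff takes n = ⌈−ln(1 − rB₀/P)/ln(1+r)⌉ = ⌈9.575⌉ = 10 payments; the last is £295.08.
Total paid = 9·£511.00 + £295.08 = £4,894.08.
Total interest = total paid − principal = £4,894.08 − £4,400.00 = £494.08.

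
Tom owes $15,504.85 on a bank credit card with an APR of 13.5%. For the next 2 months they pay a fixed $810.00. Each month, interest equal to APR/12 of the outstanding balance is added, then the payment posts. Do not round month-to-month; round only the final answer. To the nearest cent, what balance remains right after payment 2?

Monthly rate r = 13.5%/12 = 1.125% = 0.01125.
Each month: B ← B·(1+r) − $810.00.
Month 1: interest $174.43; balance after payment $14,869.28.
Month 2: interest $167.28; balance after payment $14,226.56.

$14,226.56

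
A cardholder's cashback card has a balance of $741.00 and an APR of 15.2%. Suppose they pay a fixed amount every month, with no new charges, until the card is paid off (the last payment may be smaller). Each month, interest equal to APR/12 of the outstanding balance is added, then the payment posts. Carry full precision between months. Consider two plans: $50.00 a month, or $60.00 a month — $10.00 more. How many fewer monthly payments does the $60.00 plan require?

3 fewer payments

Monthly rate r = 15.2%/12 = 1.26667% = 0.0126667.
At $50.00/mo: n = ⌈−ln(1 − rB₀/P)/ln(1+r)⌉ = 17 payments (last $25.96); total interest = total paid − $741.00 = $84.96.
At $60.00/mo: 14 payments (last $31.00); total interest $70.00.
Payments saved = 17 − 14 = 3.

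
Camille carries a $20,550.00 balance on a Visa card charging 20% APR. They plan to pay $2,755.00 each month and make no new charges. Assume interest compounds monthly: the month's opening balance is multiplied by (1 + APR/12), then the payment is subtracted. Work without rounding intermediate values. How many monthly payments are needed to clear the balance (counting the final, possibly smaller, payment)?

9 months

Monthly rate r = 20%/12 = 1.66667% = 0.0166667.
Recurrence: B ← B·(1+r) − $2,755.00.
Month 1: interest $342.50; balance after payment $18,137.50.
Month 2: interest $302.29; balance after payment $15,684.79.
Closed form: n = −ln(1 − rB₀/P)/ln(1+r) = −ln(0.87568)/ln(1.01667) ≈ 8.031, so the balance reaches zero during payment 9.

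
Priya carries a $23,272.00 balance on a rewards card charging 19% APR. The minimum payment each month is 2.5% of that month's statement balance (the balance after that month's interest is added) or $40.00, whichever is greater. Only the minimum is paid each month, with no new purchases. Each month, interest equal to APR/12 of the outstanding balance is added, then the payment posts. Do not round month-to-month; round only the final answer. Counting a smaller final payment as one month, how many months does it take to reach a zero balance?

Monthly rate r = 19%/12 = 1.58333% = 0.0158333.
While 2.5% of the post-interest balance exceeds $40.00, each month B ← (B·(1+r))·(1 − 0.025), i.e. B shrinks by the factor (1+r)·0.975 = 0.99044.
This holds for months 1–281. Entering month 282 the balance is $1,564.02; 2.5% of the post-interest balance is now below $40.00, so the flat $40.00 minimum applies from here.
From month 282 a fixed $40.00 at rate r clears $1,564.02 in 62 more payments. Total: 281 + 62 = 343 months.

343 months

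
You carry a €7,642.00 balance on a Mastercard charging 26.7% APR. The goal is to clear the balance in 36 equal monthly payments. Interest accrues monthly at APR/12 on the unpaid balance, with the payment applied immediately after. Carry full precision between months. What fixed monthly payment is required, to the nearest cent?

Monthly rate r = 26.7%/12 = 2.225% = 0.02225.
Level-payment amortization: P = B₀·r / (1 − (1+r)^(−n)) = 7642.00·0.02225 / (1 − 1.02225^(−36)).
Denominator 1 − (1+r)^(−36) = 0.54716112.
P = 170.034 / 0.54716112 ≈ 310.76.

€310.76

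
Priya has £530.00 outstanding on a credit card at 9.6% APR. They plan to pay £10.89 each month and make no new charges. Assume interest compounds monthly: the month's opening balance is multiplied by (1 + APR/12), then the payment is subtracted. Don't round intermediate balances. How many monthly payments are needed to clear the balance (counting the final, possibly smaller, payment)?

Monthly rate r = 9.6%/12 = 0.8% = 0.008.
Recurrence: B ← B·(1+r) − £10.89.
Month 1: interest £4.24; balance after payment £523.35.
Month 2: interest £4.19; balance after payment £516.65.
Closed form: n = −ln(1 − rB₀/P)/ln(1+r) = −ln(0.61065)/ln(1.008) ≈ 61.900, so the balance reaches zero during payment 62.

62 payments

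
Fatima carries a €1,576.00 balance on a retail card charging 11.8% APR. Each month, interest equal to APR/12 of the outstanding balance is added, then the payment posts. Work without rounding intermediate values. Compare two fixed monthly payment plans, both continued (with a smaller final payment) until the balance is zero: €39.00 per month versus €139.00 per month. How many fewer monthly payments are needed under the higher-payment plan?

Monthly rate r = 11.8%/12 = 0.983333% = 0.00983333.
At €39.00/mo: n = ⌈−ln(1 − rB₀/P)/ln(1+r)⌉ = 52 payments (last €29.52); total interest = total paid − €1,576.00 = €442.52.
At €139.00/mo: 13 payments (last €11.24); total interest €103.24.
Payments saved = 52 − 13 = 39.

39 fewer payments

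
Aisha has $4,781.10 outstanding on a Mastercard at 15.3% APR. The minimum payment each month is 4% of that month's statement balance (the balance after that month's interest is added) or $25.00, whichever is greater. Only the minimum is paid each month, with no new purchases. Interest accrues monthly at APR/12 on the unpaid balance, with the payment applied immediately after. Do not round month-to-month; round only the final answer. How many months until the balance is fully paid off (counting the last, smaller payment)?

Monthly rate r = 15.3%/12 = 1.275% = 0.01275.
While 4% of the post-interest balance exceeds $25.00, each month B ← (B·(1+r))·(1 − 0.04), i.e. B shrinks by the factor (1+r)·0.96 = 0.97224.
This holds for months 1–73. Entering month 74 the balance is $612.34; 4% of the post-interest balance is now below $25.00, so the flat $25.00 minimum applies from here.
From month 74 a fixed $25.00 at rate r clears $612.34 in 30 more payments. Total: 73 + 30 = 103 months.

103 months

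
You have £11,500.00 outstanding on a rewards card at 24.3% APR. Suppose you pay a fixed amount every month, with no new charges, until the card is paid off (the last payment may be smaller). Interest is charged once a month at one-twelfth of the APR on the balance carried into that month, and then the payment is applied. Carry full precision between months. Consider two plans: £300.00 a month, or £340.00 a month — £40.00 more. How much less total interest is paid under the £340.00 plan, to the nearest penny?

Monthly rate r = 24.3%/12 = 2.025% = 0.02025.
At £300.00/mo: n = ⌈−ln(1 − rB₀/P)/ln(1+r)⌉ = 75 payments (last £205.61); total interest = total paid − £11,500.00 = £10,905.61.
At £340.00/mo: 58 payments (last £208.24); total interest £8,088.24.
Interest saved = £10,905.61 − £8,088.24 = £2,817.37.

£2,817.37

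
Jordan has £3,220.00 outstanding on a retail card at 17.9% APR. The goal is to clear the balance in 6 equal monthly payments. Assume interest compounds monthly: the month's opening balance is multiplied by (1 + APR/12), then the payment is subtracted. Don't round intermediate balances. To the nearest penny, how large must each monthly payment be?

£565.03

Monthly rate r = 17.9%/12 = 1.49167% = 0.0149167.
Level-payment amortization: P = B₀·r / (1 − (1+r)^(−n)) = 3220.00·0.0149167 / (1 − 1.01492^(−6)).
Denominator 1 − (1+r)^(−6) = 0.0850071646.
P = 48.0317 / 0.0850071646 ≈ 565.03.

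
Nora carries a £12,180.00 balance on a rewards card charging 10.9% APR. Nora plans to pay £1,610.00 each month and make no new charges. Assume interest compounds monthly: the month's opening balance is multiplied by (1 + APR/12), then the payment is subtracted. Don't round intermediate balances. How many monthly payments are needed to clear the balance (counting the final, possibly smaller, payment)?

Monthly rate r = 10.9%/12 = 0.908333% = 0.00908333.
Recurrence: B ← B·(1+r) − £1,610.00.
Month 1: interest £110.64; balance after payment £10,680.64.
Month 2: interest £97.02; balance after payment £9,167.65.
Closed form: n = −ln(1 − rB₀/P)/ln(1+r) = −ln(0.93128)/ln(1.00908) ≈ 7.873, so the balance reaches zero during payment 8.

8 payments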